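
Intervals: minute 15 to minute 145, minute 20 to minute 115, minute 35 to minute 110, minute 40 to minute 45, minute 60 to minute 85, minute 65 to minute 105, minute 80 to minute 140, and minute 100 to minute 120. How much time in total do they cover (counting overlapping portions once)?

Merged: minute 15 to minute 145.
Length: 130 minutes.

130 minutes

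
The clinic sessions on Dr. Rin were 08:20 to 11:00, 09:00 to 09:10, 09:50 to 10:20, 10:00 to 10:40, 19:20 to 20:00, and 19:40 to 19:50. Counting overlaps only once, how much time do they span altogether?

Merged: 08:20-11:00, 19:20-20:00.
Lengths: 2 h 40 min + 40 min = 3 h 20 min.

3 h 20 min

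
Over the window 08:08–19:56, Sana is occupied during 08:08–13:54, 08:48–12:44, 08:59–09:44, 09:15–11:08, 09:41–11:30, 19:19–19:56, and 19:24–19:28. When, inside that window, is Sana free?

The merged coverage is 08:08–13:54, 19:19–19:56.
Complement within 08:08–19:56: 13:54–19:19.

13:54–19:19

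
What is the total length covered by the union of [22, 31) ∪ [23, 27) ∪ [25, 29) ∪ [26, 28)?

Merged: [22, 31).
Length: 9.

9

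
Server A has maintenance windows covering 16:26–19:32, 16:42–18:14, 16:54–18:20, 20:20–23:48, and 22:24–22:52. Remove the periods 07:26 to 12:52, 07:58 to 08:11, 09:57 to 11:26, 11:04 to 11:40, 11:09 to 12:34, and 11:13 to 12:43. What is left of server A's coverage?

First set merges to 16:26–19:32, 20:20–23:48.
Second set merges to 07:26–12:52.
16:26–19:32: no B overlap → unchanged.
20:20–23:48: no B overlap → unchanged.

16:26–19:32, 20:20–23:48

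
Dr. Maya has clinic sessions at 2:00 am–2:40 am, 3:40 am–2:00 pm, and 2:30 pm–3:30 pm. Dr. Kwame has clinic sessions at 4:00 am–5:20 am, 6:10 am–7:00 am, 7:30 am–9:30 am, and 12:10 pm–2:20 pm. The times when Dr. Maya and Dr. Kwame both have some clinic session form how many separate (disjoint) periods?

4

A ∩ B = 4:00 am–5:20 am, 6:10 am–7:00 am, 7:30 am–9:30 am, 12:10 pm–2:00 pm.
That is 4 disjoint pieces.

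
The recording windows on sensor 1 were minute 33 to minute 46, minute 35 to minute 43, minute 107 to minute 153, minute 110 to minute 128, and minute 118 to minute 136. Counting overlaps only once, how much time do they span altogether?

Merged: minute 33 to minute 46, minute 107 to minute 153.
Lengths: 13 minutes + 46 minutes = 59 minutes.

59 minutes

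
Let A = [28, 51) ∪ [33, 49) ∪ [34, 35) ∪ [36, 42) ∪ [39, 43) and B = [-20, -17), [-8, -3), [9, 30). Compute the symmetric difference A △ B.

[-20, -17) ∪ [-8, -3) ∪ [9, 28) ∪ [30, 51)

Merge the first list: [28, 51).
Only in the first: [30, 51).
Only in the second: [-20, -17), [-8, -3), [9, 28).
Together these are the periods covered by exactly one.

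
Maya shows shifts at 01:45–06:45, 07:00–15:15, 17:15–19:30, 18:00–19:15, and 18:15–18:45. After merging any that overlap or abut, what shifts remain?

07:00-15:15 is disjoint → start new block.
17:15-19:30 is disjoint → start new block.
18:00-19:15 overlaps/touches 17:15-19:30 → extend to 17:15-19:30.
18:15-18:45 overlaps/touches 17:15-19:30 → extend to 17:15-19:30.

01:45-06:45, 07:00-15:15, 17:15-19:30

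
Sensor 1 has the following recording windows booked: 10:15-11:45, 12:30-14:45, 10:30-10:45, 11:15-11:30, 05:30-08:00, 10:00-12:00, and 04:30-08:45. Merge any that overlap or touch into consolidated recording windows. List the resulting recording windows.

Sort by start: 04:30–08:45, 05:30–08:00, 10:00–12:00, 10:15–11:45, 10:30–10:45, 11:15–11:30, 12:30–14:45.
05:30–08:00 overlaps/touches 04:30–08:45 → extend to 04:30–08:45.
10:00–12:00 is disjoint → start new block.
10:15–11:45 overlaps/touches 10:00–12:00 → extend to 10:00–12:00.
10:30–10:45 overlaps/touches 10:00–12:00 → extend to 10:00–12:00.
11:15–11:30 overlaps/touches 10:00–12:00 → extend to 10:00–12:00.
12:30–14:45 is disjoint → start new block.

04:30–08:45, 10:00–12:00, 12:30–14:45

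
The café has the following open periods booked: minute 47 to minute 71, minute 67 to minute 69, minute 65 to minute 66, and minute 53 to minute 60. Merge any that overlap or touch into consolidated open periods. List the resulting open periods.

Sort by start: minute 47 to minute 71, minute 53 to minute 60, minute 65 to minute 66, minute 67 to minute 69.
minute 53 to minute 60 overlaps/touches minute 47 to minute 71 → extend to minute 47 to minute 71.
minute 65 to minute 66 overlaps/touches minute 47 to minute 71 → extend to minute 47 to minute 71.
minute 67 to minute 69 overlaps/touches minute 47 to minute 71 → extend to minute 47 to minute 71.

minute 47 to minute 71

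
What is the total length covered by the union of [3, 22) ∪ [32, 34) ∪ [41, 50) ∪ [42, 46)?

Merged: [3, 22), [32, 34), [41, 50).
Lengths: 19 + 2 + 9 = 30.

30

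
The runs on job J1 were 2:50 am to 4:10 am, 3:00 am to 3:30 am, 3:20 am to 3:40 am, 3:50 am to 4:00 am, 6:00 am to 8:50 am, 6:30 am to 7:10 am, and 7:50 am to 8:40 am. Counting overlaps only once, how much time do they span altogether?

Merged: 2:50 am-4:10 am, 6:00 am-8:50 am.
Lengths: 1 h 20 min + 2 h 50 min = 4 h 10 min.

4 h 10 min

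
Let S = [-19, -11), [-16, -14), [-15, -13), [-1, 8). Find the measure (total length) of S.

17

Merged: [-19, -11), [-1, 8).
Lengths: 8 + 9 = 17.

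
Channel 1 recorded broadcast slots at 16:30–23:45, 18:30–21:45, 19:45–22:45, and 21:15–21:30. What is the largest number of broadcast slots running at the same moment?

At 21:15, 4 of the intervals are simultaneously active.
No point has more.

4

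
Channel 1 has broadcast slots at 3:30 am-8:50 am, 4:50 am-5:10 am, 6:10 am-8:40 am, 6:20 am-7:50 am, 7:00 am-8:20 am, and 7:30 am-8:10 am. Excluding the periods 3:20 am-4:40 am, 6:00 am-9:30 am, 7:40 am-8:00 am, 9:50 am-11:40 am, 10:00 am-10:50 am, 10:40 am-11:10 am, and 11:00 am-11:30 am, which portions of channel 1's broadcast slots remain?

First set merges to 3:30 am–8:50 am.
Second set merges to 3:20 am–4:40 am, 6:00 am–9:30 am, 9:50 am–11:40 am.
3:30 am–8:50 am \ B = 4:40 am–6:00 am.

4:40 am–6:00 am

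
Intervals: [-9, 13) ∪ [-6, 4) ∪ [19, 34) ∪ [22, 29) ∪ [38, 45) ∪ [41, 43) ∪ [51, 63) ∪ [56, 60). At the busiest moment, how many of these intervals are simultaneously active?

Walk the sorted start/end points keeping a running depth.
The depth first hits 2 at -6.

2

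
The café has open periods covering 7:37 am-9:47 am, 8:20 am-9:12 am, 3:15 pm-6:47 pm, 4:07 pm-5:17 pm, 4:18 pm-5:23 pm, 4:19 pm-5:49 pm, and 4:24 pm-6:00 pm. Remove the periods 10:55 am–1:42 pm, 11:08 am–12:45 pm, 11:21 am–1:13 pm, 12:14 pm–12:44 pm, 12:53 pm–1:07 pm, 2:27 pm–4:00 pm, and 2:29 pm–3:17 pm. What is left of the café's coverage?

7:37 am–9:47 am, 4:00 pm–6:47 pm

Merge the first list: 7:37 am–9:47 am, 3:15 pm–6:47 pm.
Merge the second list: 10:55 am–1:42 pm, 2:27 pm–4:00 pm.
7:37 am–9:47 am: no B overlap → unchanged.
3:15 pm–6:47 pm minus B → 4:00 pm–6:47 pm.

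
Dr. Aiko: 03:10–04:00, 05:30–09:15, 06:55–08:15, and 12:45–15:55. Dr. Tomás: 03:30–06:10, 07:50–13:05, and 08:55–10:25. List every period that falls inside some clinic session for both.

03:30-04:00, 05:30-06:10, 07:50-09:15, 12:45-13:05

First set merges to 03:10-04:00, 05:30-09:15, 12:45-15:55.
Second set merges to 03:30-06:10, 07:50-13:05.
03:10-04:00 meets the second set on 03:30-04:00.
05:30-09:15 meets the second set on 05:30-06:10, 07:50-09:15.
12:45-15:55 meets the second set on 12:45-13:05.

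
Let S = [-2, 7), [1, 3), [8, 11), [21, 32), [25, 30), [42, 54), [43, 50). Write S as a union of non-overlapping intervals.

[1, 3) overlaps/touches [-2, 7) → extend to [-2, 7).
[8, 11) is disjoint → start new block.
[21, 32) is disjoint → start new block.
[25, 30) overlaps/touches [21, 32) → extend to [21, 32).
[42, 54) is disjoint → start new block.
[43, 50) overlaps/touches [42, 54) → extend to [42, 54).

[-2, 7) ∪ [8, 11) ∪ [21, 32) ∪ [42, 54)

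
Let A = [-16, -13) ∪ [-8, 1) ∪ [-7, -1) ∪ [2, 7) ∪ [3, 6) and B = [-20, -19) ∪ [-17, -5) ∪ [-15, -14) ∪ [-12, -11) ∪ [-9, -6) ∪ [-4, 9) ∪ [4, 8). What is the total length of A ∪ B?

27

Merge the first list: [-16, -13), [-8, 1), [2, 7).
Merge the second list: [-20, -19), [-17, -5), [-4, 9).
A ∪ B = [-20, -19), [-17, 9).
Total: 1 + 26 = 27.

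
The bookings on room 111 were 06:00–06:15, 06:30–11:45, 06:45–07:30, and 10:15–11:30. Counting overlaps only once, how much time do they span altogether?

Merged: 06:00–06:15, 06:30–11:45.
Lengths: 15 min + 5 h 15 min = 5 h 30 min.

5 h 30 min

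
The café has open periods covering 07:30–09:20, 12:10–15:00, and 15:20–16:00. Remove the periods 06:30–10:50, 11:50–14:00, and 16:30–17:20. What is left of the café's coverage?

14:00-15:00, 15:20-16:00

07:30-09:20 lies entirely inside B → drops out.
12:10-15:00 with B removed leaves 14:00-15:00.
15:20-16:00 is untouched.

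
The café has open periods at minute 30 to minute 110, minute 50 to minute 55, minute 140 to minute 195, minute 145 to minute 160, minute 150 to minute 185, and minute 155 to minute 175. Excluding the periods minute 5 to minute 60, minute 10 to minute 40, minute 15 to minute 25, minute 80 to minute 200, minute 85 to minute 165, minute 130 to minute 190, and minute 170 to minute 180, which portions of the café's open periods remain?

Merge the first list: minute 30 to minute 110, minute 140 to minute 195.
Merge the second list: minute 5 to minute 60, minute 80 to minute 200.
minute 30 to minute 110 \ B = minute 60 to minute 80.
minute 140 to minute 195: entirely removed.

minute 60 to minute 80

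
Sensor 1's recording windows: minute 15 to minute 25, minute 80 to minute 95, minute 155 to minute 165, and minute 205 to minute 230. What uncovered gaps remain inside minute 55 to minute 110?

After merging, the occupied span is minute 15 to minute 25, minute 80 to minute 95, minute 155 to minute 165, minute 205 to minute 230.
Complement within minute 55 to minute 110: minute 55 to minute 80, minute 95 to minute 110.

minute 55 to minute 80, minute 95 to minute 110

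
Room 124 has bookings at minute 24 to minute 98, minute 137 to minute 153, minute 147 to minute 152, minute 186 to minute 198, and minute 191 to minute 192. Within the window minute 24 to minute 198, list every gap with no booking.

minute 98 to minute 137, minute 153 to minute 186

After merging, the occupied span is minute 24 to minute 98, minute 137 to minute 153, minute 186 to minute 198.
Complement within minute 24 to minute 198: minute 98 to minute 137, minute 153 to minute 186.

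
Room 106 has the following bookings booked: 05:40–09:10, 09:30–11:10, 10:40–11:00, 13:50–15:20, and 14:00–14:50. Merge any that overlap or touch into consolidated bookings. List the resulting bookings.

09:30–11:10 is disjoint → start new block.
10:40–11:00 overlaps/touches 09:30–11:10 → extend to 09:30–11:10.
13:50–15:20 is disjoint → start new block.
14:00–14:50 overlaps/touches 13:50–15:20 → extend to 13:50–15:20.

05:40–09:10, 09:30–11:10, 13:50–15:20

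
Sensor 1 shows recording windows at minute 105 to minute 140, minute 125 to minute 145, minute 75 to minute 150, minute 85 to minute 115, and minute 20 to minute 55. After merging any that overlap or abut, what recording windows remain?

minute 20 to minute 55, minute 75 to minute 150

Sort by start: minute 20 to minute 55, minute 75 to minute 150, minute 85 to minute 115, minute 105 to minute 140, minute 125 to minute 145.
minute 75 to minute 150 is disjoint → start new block.
minute 85 to minute 115 overlaps/touches minute 75 to minute 150 → extend to minute 75 to minute 150.
minute 105 to minute 140 overlaps/touches minute 75 to minute 150 → extend to minute 75 to minute 150.
minute 125 to minute 145 overlaps/touches minute 75 to minute 150 → extend to minute 75 to minute 150.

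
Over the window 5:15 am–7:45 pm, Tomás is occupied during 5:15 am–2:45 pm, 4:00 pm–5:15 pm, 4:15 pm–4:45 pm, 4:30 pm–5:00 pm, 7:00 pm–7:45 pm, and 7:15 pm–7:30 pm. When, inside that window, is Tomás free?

2:45 pm-4:00 pm, 5:15 pm-7:00 pm

Covered (merged): 5:15 am-2:45 pm, 4:00 pm-5:15 pm, 7:00 pm-7:45 pm.
Complement within 5:15 am-7:45 pm: 2:45 pm-4:00 pm, 5:15 pm-7:00 pm.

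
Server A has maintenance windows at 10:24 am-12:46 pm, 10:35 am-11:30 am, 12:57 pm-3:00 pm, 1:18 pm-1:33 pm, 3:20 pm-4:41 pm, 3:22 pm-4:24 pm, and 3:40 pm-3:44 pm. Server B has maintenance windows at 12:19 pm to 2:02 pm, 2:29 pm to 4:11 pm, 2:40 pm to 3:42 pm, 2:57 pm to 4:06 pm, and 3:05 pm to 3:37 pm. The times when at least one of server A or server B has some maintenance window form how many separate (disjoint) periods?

1

First set merges to 10:24 am–12:46 pm, 12:57 pm–3:00 pm, 3:20 pm–4:41 pm.
Second set merges to 12:19 pm–2:02 pm, 2:29 pm–4:11 pm.
A ∪ B = 10:24 am–4:41 pm.
That is 1 disjoint piece.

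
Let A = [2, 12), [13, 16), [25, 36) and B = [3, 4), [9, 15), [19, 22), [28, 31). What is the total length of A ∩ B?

A ∩ B = [3, 4), [9, 12), [13, 15), [28, 31).
Total: 1 + 3 + 2 + 3 = 9.

9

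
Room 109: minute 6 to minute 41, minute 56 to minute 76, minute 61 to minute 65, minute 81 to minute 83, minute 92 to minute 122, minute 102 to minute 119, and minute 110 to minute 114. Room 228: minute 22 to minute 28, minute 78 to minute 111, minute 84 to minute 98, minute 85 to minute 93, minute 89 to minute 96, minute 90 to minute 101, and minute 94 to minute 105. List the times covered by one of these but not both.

minute 6 to minute 22, minute 28 to minute 41, minute 56 to minute 76, minute 78 to minute 81, minute 83 to minute 92, minute 111 to minute 122

First set merges to minute 6 to minute 41, minute 56 to minute 76, minute 81 to minute 83, minute 92 to minute 122.
Second set merges to minute 22 to minute 28, minute 78 to minute 111.
Only in the first: minute 6 to minute 22, minute 28 to minute 41, minute 56 to minute 76, minute 111 to minute 122.
Only in the second: minute 78 to minute 81, minute 83 to minute 92.
Together these are the periods covered by exactly one.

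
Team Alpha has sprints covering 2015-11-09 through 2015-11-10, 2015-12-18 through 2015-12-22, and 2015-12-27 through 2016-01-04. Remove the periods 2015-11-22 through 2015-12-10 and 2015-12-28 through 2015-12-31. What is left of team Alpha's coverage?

2015-11-09 through 2015-11-10, 2015-12-18 through 2015-12-22, 2015-12-27 through 2015-12-27, 2016-01-01 through 2016-01-04

2015-11-09 through 2015-11-10: no B overlap → unchanged.
2015-12-18 through 2015-12-22: no B overlap → unchanged.
2015-12-27 through 2016-01-04 minus B → 2015-12-27 through 2015-12-27, 2016-01-01 through 2016-01-04.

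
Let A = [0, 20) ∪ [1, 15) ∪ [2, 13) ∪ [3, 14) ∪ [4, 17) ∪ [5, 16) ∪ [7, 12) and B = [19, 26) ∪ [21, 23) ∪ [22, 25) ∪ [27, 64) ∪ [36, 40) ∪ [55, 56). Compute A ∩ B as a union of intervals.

[19, 20)

Merge the first list: [0, 20).
Merge the second list: [19, 26), [27, 64).
[0, 20) ∩ B → [19, 20).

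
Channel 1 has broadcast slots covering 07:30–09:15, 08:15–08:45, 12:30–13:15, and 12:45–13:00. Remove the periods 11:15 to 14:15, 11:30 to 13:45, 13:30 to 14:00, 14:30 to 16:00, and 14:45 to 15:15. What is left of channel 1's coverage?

07:30-09:15

Merge the first list: 07:30-09:15, 12:30-13:15.
Merge the second list: 11:15-14:15, 14:30-16:00.
07:30-09:15: nothing removed.
12:30-13:15: entirely removed.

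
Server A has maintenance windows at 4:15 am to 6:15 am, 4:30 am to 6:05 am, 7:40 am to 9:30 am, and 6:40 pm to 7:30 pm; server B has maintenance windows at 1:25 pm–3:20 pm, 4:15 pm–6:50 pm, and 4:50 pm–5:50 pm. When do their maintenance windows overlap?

Merge the first list: 4:15 am–6:15 am, 7:40 am–9:30 am, 6:40 pm–7:30 pm.
Merge the second list: 1:25 pm–3:20 pm, 4:15 pm–6:50 pm.
4:15 am–6:15 am meets no B interval.
7:40 am–9:30 am meets no B interval.
6:40 pm–7:30 pm ∩ B → 6:40 pm–6:50 pm.

6:40 pm–6:50 pm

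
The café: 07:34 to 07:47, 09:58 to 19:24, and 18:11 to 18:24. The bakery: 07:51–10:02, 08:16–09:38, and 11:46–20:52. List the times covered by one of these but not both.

Merge the first list: 07:34-07:47, 09:58-19:24.
Merge the second list: 07:51-10:02, 11:46-20:52.
A but not B: 07:34-07:47, 10:02-11:46.
B but not A: 07:51-09:58, 19:24-20:52.
Combining gives A △ B.

07:34-07:47, 07:51-09:58, 10:02-11:46, 19:24-20:52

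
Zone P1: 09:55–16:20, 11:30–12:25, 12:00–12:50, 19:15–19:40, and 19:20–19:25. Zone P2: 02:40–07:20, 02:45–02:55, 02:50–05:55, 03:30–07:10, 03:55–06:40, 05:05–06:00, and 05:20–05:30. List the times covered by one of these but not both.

02:40–07:20, 09:55–16:20, 19:15–19:40

Merge the first list: 09:55–16:20, 19:15–19:40.
Merge the second list: 02:40–07:20.
Only in the first: 09:55–16:20, 19:15–19:40.
Only in the second: 02:40–07:20.
Together these are the periods covered by exactly one.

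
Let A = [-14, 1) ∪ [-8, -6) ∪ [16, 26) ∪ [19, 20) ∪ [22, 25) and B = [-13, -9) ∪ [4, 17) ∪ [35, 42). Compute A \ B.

[-14, -13) ∪ [-9, 1) ∪ [17, 26)

Merge the first list: [-14, 1), [16, 26).
[-14, 1) with B removed leaves [-14, -13), [-9, 1).
[16, 26) with B removed leaves [17, 26).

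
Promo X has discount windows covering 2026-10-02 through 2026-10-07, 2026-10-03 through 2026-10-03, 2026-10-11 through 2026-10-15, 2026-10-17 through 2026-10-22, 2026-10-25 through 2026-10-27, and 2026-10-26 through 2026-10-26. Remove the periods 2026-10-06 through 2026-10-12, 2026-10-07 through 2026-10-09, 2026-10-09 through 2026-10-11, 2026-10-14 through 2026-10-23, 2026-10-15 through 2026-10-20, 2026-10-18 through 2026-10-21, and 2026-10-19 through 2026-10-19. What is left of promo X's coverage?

2026-10-02 through 2026-10-05, 2026-10-13 through 2026-10-13, 2026-10-25 through 2026-10-27

First set merges to 2026-10-02 through 2026-10-07, 2026-10-11 through 2026-10-15, 2026-10-17 through 2026-10-22, 2026-10-25 through 2026-10-27.
Second set merges to 2026-10-06 through 2026-10-12, 2026-10-14 through 2026-10-23.
2026-10-02 through 2026-10-07 \ B = 2026-10-02 through 2026-10-05.
2026-10-11 through 2026-10-15 \ B = 2026-10-13 through 2026-10-13.
2026-10-17 through 2026-10-22: entirely removed.
2026-10-25 through 2026-10-27: nothing removed.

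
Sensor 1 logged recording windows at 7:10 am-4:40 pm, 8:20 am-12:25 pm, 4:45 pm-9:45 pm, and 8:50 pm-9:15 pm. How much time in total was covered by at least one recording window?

Merged: 7:10 am-4:40 pm, 4:45 pm-9:45 pm.
Lengths: 9 h 30 min + 5 h = 14 h 30 min.

14 h 30 min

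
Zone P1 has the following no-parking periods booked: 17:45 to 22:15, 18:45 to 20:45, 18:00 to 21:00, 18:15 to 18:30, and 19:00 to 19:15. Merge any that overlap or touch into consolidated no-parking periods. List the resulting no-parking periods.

17:45–22:15

Sort by start: 17:45–22:15, 18:00–21:00, 18:15–18:30, 18:45–20:45, 19:00–19:15.
18:00–21:00 overlaps/touches 17:45–22:15 → extend to 17:45–22:15.
18:15–18:30 overlaps/touches 17:45–22:15 → extend to 17:45–22:15.
18:45–20:45 overlaps/touches 17:45–22:15 → extend to 17:45–22:15.
19:00–19:15 overlaps/touches 17:45–22:15 → extend to 17:45–22:15.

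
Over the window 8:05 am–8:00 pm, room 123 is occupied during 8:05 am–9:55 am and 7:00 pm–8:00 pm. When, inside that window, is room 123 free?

Covered (merged): 8:05 am–9:55 am, 7:00 pm–8:00 pm.
Uncovered inside 8:05 am–8:00 pm: 9:55 am–7:00 pm.

9:55 am–7:00 pm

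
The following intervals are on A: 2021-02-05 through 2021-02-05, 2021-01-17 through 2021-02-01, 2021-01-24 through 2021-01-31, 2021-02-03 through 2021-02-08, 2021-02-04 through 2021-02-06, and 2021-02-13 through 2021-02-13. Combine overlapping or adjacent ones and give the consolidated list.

Sort by start: 2021-01-17 through 2021-02-01, 2021-01-24 through 2021-01-31, 2021-02-03 through 2021-02-08, 2021-02-04 through 2021-02-06, 2021-02-05 through 2021-02-05, 2021-02-13 through 2021-02-13.
2021-01-24 through 2021-01-31 overlaps/touches 2021-01-17 through 2021-02-01 → extend to 2021-01-17 through 2021-02-01.
2021-02-03 through 2021-02-08 is disjoint → start new block.
2021-02-04 through 2021-02-06 overlaps/touches 2021-02-03 through 2021-02-08 → extend to 2021-02-03 through 2021-02-08.
2021-02-05 through 2021-02-05 overlaps/touches 2021-02-03 through 2021-02-08 → extend to 2021-02-03 through 2021-02-08.
2021-02-13 through 2021-02-13 is disjoint → start new block.

2021-01-17 through 2021-02-01, 2021-02-03 through 2021-02-08, 2021-02-13 through 2021-02-13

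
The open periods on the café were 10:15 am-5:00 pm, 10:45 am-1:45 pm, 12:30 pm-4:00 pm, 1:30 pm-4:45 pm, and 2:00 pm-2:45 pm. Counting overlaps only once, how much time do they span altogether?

Merged: 10:15 am-5:00 pm.
Length: 6 h 45 min.

6 h 45 min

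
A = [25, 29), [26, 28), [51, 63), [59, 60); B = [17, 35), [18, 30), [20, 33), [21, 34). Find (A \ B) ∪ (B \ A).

A, merged: [25, 29), [51, 63).
B, merged: [17, 35).
A \ B = [51, 63).
B \ A = [17, 25), [29, 35).
Union of the two gives the symmetric difference.

[17, 25) ∪ [29, 35) ∪ [51, 63)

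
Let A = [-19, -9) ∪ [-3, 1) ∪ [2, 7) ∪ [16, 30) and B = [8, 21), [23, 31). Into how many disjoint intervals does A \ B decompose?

A \ B = [-19, -9), [-3, 1), [2, 7), [21, 23).
That is 4 disjoint pieces.

4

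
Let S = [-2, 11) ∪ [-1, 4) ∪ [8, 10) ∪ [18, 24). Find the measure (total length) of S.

19

Merged: [-2, 11), [18, 24).
Lengths: 13 + 6 = 19.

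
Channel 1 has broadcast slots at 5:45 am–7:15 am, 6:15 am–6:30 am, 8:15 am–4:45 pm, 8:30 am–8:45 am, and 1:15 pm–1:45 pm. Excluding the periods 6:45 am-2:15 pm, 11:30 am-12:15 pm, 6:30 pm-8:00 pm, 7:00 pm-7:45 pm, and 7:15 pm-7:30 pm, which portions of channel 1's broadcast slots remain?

A, merged: 5:45 am-7:15 am, 8:15 am-4:45 pm.
B, merged: 6:45 am-2:15 pm, 6:30 pm-8:00 pm.
5:45 am-7:15 am minus B → 5:45 am-6:45 am.
8:15 am-4:45 pm minus B → 2:15 pm-4:45 pm.

5:45 am-6:45 am, 2:15 pm-4:45 pm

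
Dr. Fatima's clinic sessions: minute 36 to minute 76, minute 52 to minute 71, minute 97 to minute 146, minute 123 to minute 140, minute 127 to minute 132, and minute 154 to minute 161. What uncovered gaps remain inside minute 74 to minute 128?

After merging, the occupied span is minute 36 to minute 76, minute 97 to minute 146, minute 154 to minute 161.
Uncovered inside minute 74 to minute 128: minute 76 to minute 97.

minute 76 to minute 97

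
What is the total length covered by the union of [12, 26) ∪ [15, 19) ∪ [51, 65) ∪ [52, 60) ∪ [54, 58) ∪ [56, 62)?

28

Merged: [12, 26), [51, 65).
Lengths: 14 + 14 = 28.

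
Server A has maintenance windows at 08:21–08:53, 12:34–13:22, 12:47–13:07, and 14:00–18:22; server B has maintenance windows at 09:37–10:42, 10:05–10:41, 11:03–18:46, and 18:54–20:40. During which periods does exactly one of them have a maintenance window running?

08:21–08:53, 09:37–10:42, 11:03–12:34, 13:22–14:00, 18:22–18:46, 18:54–20:40

First set merges to 08:21–08:53, 12:34–13:22, 14:00–18:22.
Second set merges to 09:37–10:42, 11:03–18:46, 18:54–20:40.
A but not B: 08:21–08:53.
B but not A: 09:37–10:42, 11:03–12:34, 13:22–14:00, 18:22–18:46, 18:54–20:40.
Combining gives A △ B.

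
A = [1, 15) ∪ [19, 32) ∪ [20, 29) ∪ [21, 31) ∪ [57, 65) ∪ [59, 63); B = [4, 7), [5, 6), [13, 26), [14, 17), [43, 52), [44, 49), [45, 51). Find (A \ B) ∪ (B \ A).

First set merges to [1, 15), [19, 32), [57, 65).
Second set merges to [4, 7), [13, 26), [43, 52).
A \ B = [1, 4), [7, 13), [26, 32), [57, 65).
B \ A = [15, 19), [43, 52).
Union of the two gives the symmetric difference.

[1, 4) ∪ [7, 13) ∪ [15, 19) ∪ [26, 32) ∪ [43, 52) ∪ [57, 65)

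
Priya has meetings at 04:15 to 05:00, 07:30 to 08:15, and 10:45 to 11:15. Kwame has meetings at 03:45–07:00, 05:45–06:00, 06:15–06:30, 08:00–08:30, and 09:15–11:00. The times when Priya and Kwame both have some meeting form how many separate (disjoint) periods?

Second set merges to 03:45–07:00, 08:00–08:30, 09:15–11:00.
A ∩ B = 04:15–05:00, 08:00–08:15, 10:45–11:00.
That is 3 disjoint pieces.

3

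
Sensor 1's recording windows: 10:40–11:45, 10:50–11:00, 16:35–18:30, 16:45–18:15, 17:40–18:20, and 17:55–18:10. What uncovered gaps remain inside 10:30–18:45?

10:30-10:40, 11:45-16:35, 18:30-18:45

Covered (merged): 10:40-11:45, 16:35-18:30.
Gaps within 10:30-18:45: 10:30-10:40, 11:45-16:35, 18:30-18:45.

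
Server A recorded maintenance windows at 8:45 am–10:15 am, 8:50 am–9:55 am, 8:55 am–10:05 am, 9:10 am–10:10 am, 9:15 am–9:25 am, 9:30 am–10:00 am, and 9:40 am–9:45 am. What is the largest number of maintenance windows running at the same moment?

Walk the sorted start/end points keeping a running depth.
The depth first hits 6 at 9:40 am.

6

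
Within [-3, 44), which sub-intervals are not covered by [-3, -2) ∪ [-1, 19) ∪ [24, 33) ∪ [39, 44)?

[-2, -1) ∪ [19, 24) ∪ [33, 39)

After merging, the occupied span is [-3, -2), [-1, 19), [24, 33), [39, 44).
Uncovered inside [-3, 44): [-2, -1), [19, 24), [33, 39).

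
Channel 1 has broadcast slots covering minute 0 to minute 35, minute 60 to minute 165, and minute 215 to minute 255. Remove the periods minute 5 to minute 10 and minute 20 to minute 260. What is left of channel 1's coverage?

minute 0 to minute 5, minute 10 to minute 20

minute 0 to minute 35 minus B → minute 0 to minute 5, minute 10 to minute 20.
minute 60 to minute 165: fully covered by B → removed.
minute 215 to minute 255: fully covered by B → removed.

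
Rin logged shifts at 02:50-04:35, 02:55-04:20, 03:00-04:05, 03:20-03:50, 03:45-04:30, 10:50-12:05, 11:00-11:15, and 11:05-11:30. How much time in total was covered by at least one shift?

3 h

Merged: 02:50–04:35, 10:50–12:05.
Lengths: 1 h 45 min + 1 h 15 min = 3 h.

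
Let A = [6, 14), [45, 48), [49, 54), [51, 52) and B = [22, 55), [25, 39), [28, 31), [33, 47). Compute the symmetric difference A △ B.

[6, 14) ∪ [22, 45) ∪ [48, 49) ∪ [54, 55)

First set merges to [6, 14), [45, 48), [49, 54).
Second set merges to [22, 55).
A \ B = [6, 14).
B \ A = [22, 45), [48, 49), [54, 55).
Union of the two gives the symmetric difference.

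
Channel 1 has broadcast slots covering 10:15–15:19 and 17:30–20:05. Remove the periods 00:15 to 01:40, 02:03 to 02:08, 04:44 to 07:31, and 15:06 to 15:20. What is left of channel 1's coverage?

10:15-15:19 \ B = 10:15-15:06.
17:30-20:05: nothing removed.

10:15-15:06, 17:30-20:05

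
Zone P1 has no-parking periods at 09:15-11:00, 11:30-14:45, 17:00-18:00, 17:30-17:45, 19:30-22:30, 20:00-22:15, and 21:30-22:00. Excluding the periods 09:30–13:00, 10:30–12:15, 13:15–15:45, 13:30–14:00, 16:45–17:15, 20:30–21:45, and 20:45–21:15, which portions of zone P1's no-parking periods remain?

09:15-09:30, 13:00-13:15, 17:15-18:00, 19:30-20:30, 21:45-22:30

Merge the first list: 09:15-11:00, 11:30-14:45, 17:00-18:00, 19:30-22:30.
Merge the second list: 09:30-13:00, 13:15-15:45, 16:45-17:15, 20:30-21:45.
09:15-11:00 \ B = 09:15-09:30.
11:30-14:45 \ B = 13:00-13:15.
17:00-18:00 \ B = 17:15-18:00.
19:30-22:30 \ B = 19:30-20:30, 21:45-22:30.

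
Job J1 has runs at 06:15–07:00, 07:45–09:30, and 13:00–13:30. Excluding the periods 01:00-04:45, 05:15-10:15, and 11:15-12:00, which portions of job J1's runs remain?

13:00-13:30

06:15-07:00: fully covered by B → removed.
07:45-09:30: fully covered by B → removed.
13:00-13:30: no B overlap → unchanged.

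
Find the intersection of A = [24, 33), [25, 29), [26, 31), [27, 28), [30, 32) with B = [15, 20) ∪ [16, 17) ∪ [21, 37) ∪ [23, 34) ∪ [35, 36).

First set merges to [24, 33).
Second set merges to [15, 20), [21, 37).
[24, 33) overlaps B on [24, 33).

[24, 33)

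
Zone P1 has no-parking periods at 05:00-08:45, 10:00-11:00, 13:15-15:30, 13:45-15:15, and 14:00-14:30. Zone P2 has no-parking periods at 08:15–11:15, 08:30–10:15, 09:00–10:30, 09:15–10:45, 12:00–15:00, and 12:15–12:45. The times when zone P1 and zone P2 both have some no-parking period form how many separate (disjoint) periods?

A, merged: 05:00–08:45, 10:00–11:00, 13:15–15:30.
B, merged: 08:15–11:15, 12:00–15:00.
A ∩ B = 08:15–08:45, 10:00–11:00, 13:15–15:00.
That is 3 disjoint pieces.

3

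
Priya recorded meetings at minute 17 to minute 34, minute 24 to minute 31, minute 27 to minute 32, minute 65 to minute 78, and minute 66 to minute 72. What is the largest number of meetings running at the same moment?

At minute 27, 3 of the intervals are simultaneously active.
No point has more.

3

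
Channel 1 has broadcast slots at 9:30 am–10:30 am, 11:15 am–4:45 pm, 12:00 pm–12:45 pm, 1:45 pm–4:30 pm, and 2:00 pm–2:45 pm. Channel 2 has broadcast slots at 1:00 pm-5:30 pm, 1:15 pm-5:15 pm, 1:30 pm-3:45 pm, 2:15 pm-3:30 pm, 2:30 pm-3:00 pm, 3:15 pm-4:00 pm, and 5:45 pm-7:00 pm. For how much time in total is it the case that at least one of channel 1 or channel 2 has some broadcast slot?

Merge the first list: 9:30 am–10:30 am, 11:15 am–4:45 pm.
Merge the second list: 1:00 pm–5:30 pm, 5:45 pm–7:00 pm.
A ∪ B = 9:30 am–10:30 am, 11:15 am–5:30 pm, 5:45 pm–7:00 pm.
Total: 1 h + 6 h 15 min + 1 h 15 min = 8 h 30 min.

8 h 30 min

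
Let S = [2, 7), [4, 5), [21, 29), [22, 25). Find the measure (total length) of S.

13

Merged: [2, 7), [21, 29).
Lengths: 5 + 8 = 13.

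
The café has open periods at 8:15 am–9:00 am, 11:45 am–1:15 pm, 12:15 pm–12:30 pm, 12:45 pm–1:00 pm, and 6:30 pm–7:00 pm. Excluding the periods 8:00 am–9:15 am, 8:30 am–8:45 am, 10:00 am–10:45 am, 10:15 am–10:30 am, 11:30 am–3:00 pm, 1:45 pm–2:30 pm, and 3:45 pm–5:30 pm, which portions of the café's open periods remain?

6:30 pm–7:00 pm

First set merges to 8:15 am–9:00 am, 11:45 am–1:15 pm, 6:30 pm–7:00 pm.
Second set merges to 8:00 am–9:15 am, 10:00 am–10:45 am, 11:30 am–3:00 pm, 3:45 pm–5:30 pm.
8:15 am–9:00 am lies entirely inside B → drops out.
11:45 am–1:15 pm lies entirely inside B → drops out.
6:30 pm–7:00 pm is untouched.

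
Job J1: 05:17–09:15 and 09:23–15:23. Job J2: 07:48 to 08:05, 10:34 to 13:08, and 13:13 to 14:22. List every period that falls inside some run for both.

07:48-08:05, 10:34-13:08, 13:13-14:22

05:17-09:15 meets the second set on 07:48-08:05.
09:23-15:23 meets the second set on 10:34-13:08, 13:13-14:22.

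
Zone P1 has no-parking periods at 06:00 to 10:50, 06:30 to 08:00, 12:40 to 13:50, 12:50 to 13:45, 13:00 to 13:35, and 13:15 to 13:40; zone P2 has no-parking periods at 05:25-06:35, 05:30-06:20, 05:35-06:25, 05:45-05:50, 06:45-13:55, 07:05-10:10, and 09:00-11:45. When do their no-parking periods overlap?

First set merges to 06:00–10:50, 12:40–13:50.
Second set merges to 05:25–06:35, 06:45–13:55.
06:00–10:50 overlaps B on 06:00–06:35, 06:45–10:50.
12:40–13:50 overlaps B on 12:40–13:50.

06:00–06:35, 06:45–10:50, 12:40–13:50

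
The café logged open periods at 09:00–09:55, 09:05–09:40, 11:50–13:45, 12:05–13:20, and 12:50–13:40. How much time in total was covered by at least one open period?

Merged: 09:00-09:55, 11:50-13:45.
Lengths: 55 min + 1 h 55 min = 2 h 50 min.

2 h 50 min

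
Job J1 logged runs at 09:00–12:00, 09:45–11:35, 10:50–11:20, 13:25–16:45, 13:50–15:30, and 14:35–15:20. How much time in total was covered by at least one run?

6 h 20 min

Merged: 09:00-12:00, 13:25-16:45.
Lengths: 3 h + 3 h 20 min = 6 h 20 min.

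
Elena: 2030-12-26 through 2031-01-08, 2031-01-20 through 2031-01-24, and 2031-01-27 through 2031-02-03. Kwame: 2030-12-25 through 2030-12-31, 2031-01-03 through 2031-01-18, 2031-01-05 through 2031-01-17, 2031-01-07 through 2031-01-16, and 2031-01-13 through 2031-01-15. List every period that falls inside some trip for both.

2030-12-26 through 2030-12-31, 2031-01-03 through 2031-01-08

Second set merges to 2030-12-25 through 2030-12-31, 2031-01-03 through 2031-01-18.
2030-12-26 through 2031-01-08 overlaps B on 2030-12-26 through 2030-12-31, 2031-01-03 through 2031-01-08.
2031-01-20 through 2031-01-24 falls entirely outside B.
2031-01-27 through 2031-02-03 falls entirely outside B.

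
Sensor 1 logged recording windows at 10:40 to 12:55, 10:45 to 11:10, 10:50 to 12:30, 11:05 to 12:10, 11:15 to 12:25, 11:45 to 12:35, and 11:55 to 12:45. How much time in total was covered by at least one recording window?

Merged: 10:40–12:55.
Length: 2 h 15 min.

2 h 15 min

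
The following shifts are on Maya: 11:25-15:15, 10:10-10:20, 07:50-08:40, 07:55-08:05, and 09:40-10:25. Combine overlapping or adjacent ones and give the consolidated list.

Sort by start: 07:50–08:40, 07:55–08:05, 09:40–10:25, 10:10–10:20, 11:25–15:15.
07:55–08:05 overlaps/touches 07:50–08:40 → extend to 07:50–08:40.
09:40–10:25 is disjoint → start new block.
10:10–10:20 overlaps/touches 09:40–10:25 → extend to 09:40–10:25.
11:25–15:15 is disjoint → start new block.

07:50–08:40, 09:40–10:25, 11:25–15:15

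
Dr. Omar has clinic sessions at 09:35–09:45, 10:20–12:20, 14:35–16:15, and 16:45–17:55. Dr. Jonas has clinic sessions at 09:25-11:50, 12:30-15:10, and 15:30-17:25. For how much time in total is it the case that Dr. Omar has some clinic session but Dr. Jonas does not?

A \ B = 11:50-12:20, 15:10-15:30, 17:25-17:55.
Total: 30 min + 20 min + 30 min = 1 h 20 min.

1 h 20 min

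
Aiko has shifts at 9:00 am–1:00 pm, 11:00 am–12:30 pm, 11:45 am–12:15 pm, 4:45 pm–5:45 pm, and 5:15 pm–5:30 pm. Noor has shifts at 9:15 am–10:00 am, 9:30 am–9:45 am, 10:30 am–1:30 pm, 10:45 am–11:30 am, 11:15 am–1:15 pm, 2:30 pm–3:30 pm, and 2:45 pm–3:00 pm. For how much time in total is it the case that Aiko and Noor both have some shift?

3 h 15 min

First set merges to 9:00 am–1:00 pm, 4:45 pm–5:45 pm.
Second set merges to 9:15 am–10:00 am, 10:30 am–1:30 pm, 2:30 pm–3:30 pm.
A ∩ B = 9:15 am–10:00 am, 10:30 am–1:00 pm.
Total: 45 min + 2 h 30 min = 3 h 15 min.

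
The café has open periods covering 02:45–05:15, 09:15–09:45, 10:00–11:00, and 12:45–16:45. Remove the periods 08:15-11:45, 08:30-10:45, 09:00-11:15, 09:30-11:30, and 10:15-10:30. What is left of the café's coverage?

02:45-05:15, 12:45-16:45

Merge the second list: 08:15-11:45.
02:45-05:15: no B overlap → unchanged.
09:15-09:45: fully covered by B → removed.
10:00-11:00: fully covered by B → removed.
12:45-16:45: no B overlap → unchanged.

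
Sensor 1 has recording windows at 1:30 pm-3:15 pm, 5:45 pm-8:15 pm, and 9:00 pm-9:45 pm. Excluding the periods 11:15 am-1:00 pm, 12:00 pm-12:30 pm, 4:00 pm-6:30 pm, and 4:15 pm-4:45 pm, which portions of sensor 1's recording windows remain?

Second set merges to 11:15 am-1:00 pm, 4:00 pm-6:30 pm.
1:30 pm-3:15 pm: no B overlap → unchanged.
5:45 pm-8:15 pm minus B → 6:30 pm-8:15 pm.
9:00 pm-9:45 pm: no B overlap → unchanged.

1:30 pm-3:15 pm, 6:30 pm-8:15 pm, 9:00 pm-9:45 pm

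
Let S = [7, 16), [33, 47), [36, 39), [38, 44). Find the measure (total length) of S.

23

Merged: [7, 16), [33, 47).
Lengths: 9 + 14 = 23.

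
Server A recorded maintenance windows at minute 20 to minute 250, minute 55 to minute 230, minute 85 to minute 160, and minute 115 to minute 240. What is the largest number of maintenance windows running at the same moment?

4

Walk the sorted start/end points keeping a running depth.
The depth first hits 4 at minute 115.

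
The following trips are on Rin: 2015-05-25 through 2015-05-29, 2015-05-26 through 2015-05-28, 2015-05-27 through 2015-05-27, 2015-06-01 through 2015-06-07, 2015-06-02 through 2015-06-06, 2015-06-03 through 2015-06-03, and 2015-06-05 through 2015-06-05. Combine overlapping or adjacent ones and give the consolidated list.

2015-05-26 through 2015-05-28 overlaps/touches 2015-05-25 through 2015-05-29 → extend to 2015-05-25 through 2015-05-29.
2015-05-27 through 2015-05-27 overlaps/touches 2015-05-25 through 2015-05-29 → extend to 2015-05-25 through 2015-05-29.
2015-06-01 through 2015-06-07 is disjoint → start new block.
2015-06-02 through 2015-06-06 overlaps/touches 2015-06-01 through 2015-06-07 → extend to 2015-06-01 through 2015-06-07.
2015-06-03 through 2015-06-03 overlaps/touches 2015-06-01 through 2015-06-07 → extend to 2015-06-01 through 2015-06-07.
2015-06-05 through 2015-06-05 overlaps/touches 2015-06-01 through 2015-06-07 → extend to 2015-06-01 through 2015-06-07.

2015-05-25 through 2015-05-29, 2015-06-01 through 2015-06-07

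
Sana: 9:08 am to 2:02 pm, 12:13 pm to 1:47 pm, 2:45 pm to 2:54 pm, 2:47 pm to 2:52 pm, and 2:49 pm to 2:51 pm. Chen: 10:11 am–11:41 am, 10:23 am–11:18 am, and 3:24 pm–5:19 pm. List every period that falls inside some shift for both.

10:11 am-11:41 am

First set merges to 9:08 am-2:02 pm, 2:45 pm-2:54 pm.
Second set merges to 10:11 am-11:41 am, 3:24 pm-5:19 pm.
9:08 am-2:02 pm overlaps B on 10:11 am-11:41 am.
2:45 pm-2:54 pm falls entirely outside B.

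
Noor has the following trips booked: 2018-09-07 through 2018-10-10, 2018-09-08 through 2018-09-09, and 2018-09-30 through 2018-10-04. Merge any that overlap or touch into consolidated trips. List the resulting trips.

2018-09-07 through 2018-10-10

2018-09-08 through 2018-09-09 overlaps/touches 2018-09-07 through 2018-10-10 → extend to 2018-09-07 through 2018-10-10.
2018-09-30 through 2018-10-04 overlaps/touches 2018-09-07 through 2018-10-10 → extend to 2018-09-07 through 2018-10-10.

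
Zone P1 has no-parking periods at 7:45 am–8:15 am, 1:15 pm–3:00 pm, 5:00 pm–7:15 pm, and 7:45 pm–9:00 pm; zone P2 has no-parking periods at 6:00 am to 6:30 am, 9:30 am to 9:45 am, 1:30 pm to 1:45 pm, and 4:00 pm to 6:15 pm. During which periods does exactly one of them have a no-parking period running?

A \ B = 7:45 am–8:15 am, 1:15 pm–1:30 pm, 1:45 pm–3:00 pm, 6:15 pm–7:15 pm, 7:45 pm–9:00 pm.
B \ A = 6:00 am–6:30 am, 9:30 am–9:45 am, 4:00 pm–5:00 pm.
Union of the two gives the symmetric difference.

6:00 am–6:30 am, 7:45 am–8:15 am, 9:30 am–9:45 am, 1:15 pm–1:30 pm, 1:45 pm–3:00 pm, 4:00 pm–5:00 pm, 6:15 pm–7:15 pm, 7:45 pm–9:00 pm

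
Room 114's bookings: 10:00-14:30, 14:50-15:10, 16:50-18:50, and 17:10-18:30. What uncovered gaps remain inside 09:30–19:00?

The merged coverage is 10:00-14:30, 14:50-15:10, 16:50-18:50.
Gaps within 09:30-19:00: 09:30-10:00, 14:30-14:50, 15:10-16:50, 18:50-19:00.

09:30-10:00, 14:30-14:50, 15:10-16:50, 18:50-19:00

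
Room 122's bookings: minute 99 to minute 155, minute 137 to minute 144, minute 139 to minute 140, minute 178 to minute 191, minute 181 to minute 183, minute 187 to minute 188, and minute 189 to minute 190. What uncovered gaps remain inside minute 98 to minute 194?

After merging, the occupied span is minute 99 to minute 155, minute 178 to minute 191.
Complement within minute 98 to minute 194: minute 98 to minute 99, minute 155 to minute 178, minute 191 to minute 194.

minute 98 to minute 99, minute 155 to minute 178, minute 191 to minute 194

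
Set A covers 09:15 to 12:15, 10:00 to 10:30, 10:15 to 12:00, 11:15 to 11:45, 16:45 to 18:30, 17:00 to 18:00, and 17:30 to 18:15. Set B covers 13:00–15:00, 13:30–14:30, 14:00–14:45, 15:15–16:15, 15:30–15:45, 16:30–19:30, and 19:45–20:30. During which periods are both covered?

Merge the first list: 09:15–12:15, 16:45–18:30.
Merge the second list: 13:00–15:00, 15:15–16:15, 16:30–19:30, 19:45–20:30.
09:15–12:15: no overlap with the second set.
16:45–18:30 meets the second set on 16:45–18:30.

16:45–18:30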